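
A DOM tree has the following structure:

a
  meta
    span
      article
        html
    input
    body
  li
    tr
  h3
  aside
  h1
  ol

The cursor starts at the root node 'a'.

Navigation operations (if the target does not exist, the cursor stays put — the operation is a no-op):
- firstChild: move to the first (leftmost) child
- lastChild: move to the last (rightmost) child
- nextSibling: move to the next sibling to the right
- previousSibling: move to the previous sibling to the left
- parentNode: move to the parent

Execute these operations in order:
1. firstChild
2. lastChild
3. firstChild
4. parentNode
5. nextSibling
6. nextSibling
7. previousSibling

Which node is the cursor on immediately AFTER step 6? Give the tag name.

After 1 (firstChild): meta
After 2 (lastChild): body
After 3 (firstChild): body (no-op, stayed)
After 4 (parentNode): meta
After 5 (nextSibling): li
After 6 (nextSibling): h3

Answer: h3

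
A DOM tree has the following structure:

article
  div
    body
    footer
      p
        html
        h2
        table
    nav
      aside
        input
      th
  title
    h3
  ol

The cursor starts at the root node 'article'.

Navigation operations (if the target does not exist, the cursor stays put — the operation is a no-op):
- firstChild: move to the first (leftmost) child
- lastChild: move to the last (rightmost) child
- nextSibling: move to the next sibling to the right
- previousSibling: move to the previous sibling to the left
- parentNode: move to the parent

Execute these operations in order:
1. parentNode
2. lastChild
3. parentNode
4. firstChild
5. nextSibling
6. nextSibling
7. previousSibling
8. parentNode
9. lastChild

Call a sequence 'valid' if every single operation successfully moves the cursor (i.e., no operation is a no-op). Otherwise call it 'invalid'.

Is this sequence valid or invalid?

Answer: invalid

Derivation:
After 1 (parentNode): article (no-op, stayed)
After 2 (lastChild): ol
After 3 (parentNode): article
After 4 (firstChild): div
After 5 (nextSibling): title
After 6 (nextSibling): ol
After 7 (previousSibling): title
After 8 (parentNode): article
After 9 (lastChild): ol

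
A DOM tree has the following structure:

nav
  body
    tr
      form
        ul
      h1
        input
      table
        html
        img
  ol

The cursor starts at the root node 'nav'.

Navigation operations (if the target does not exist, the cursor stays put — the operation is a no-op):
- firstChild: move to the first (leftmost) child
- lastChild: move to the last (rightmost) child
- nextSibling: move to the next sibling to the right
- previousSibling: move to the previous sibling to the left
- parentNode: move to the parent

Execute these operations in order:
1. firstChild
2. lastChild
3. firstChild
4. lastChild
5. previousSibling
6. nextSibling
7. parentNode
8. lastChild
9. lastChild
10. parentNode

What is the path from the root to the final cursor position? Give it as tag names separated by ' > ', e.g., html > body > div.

After 1 (firstChild): body
After 2 (lastChild): tr
After 3 (firstChild): form
After 4 (lastChild): ul
After 5 (previousSibling): ul (no-op, stayed)
After 6 (nextSibling): ul (no-op, stayed)
After 7 (parentNode): form
After 8 (lastChild): ul
After 9 (lastChild): ul (no-op, stayed)
After 10 (parentNode): form

Answer: nav > body > tr > form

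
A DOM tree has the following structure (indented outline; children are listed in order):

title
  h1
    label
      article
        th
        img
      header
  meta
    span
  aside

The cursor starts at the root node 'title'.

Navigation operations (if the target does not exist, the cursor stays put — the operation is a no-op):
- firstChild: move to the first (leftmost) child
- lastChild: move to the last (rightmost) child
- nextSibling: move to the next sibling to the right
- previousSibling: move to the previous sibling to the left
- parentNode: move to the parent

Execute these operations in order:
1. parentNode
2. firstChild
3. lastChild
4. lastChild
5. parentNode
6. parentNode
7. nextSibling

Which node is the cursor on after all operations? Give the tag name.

After 1 (parentNode): title (no-op, stayed)
After 2 (firstChild): h1
After 3 (lastChild): label
After 4 (lastChild): header
After 5 (parentNode): label
After 6 (parentNode): h1
After 7 (nextSibling): meta

Answer: meta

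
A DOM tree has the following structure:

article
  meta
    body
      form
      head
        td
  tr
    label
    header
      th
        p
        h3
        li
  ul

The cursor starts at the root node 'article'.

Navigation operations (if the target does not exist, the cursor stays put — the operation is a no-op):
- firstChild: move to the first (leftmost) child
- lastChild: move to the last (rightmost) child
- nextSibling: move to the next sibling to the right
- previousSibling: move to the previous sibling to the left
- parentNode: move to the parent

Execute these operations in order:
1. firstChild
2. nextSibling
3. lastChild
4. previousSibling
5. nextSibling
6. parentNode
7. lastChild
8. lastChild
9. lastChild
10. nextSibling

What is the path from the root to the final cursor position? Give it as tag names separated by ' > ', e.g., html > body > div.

Answer: article > tr > header > th > li

Derivation:
After 1 (firstChild): meta
After 2 (nextSibling): tr
After 3 (lastChild): header
After 4 (previousSibling): label
After 5 (nextSibling): header
After 6 (parentNode): tr
After 7 (lastChild): header
After 8 (lastChild): th
After 9 (lastChild): li
After 10 (nextSibling): li (no-op, stayed)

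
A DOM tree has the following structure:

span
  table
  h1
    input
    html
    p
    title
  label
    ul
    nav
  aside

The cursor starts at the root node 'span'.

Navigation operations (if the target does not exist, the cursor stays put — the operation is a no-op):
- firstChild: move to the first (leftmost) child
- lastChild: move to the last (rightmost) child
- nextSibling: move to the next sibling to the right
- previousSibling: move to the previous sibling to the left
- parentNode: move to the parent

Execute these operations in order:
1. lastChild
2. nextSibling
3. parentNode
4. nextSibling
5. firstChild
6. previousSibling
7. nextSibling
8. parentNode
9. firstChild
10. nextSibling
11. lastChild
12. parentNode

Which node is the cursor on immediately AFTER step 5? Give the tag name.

Answer: table

Derivation:
After 1 (lastChild): aside
After 2 (nextSibling): aside (no-op, stayed)
After 3 (parentNode): span
After 4 (nextSibling): span (no-op, stayed)
After 5 (firstChild): table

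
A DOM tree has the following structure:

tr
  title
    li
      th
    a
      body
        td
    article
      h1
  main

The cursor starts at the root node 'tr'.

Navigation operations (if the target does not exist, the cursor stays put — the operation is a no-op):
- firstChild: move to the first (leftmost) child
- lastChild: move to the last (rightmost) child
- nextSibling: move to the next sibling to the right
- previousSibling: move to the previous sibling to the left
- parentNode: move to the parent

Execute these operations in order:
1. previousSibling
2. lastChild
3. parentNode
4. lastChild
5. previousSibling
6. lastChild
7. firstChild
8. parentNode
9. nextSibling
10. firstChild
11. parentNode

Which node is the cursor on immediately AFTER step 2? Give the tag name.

Answer: main

Derivation:
After 1 (previousSibling): tr (no-op, stayed)
After 2 (lastChild): main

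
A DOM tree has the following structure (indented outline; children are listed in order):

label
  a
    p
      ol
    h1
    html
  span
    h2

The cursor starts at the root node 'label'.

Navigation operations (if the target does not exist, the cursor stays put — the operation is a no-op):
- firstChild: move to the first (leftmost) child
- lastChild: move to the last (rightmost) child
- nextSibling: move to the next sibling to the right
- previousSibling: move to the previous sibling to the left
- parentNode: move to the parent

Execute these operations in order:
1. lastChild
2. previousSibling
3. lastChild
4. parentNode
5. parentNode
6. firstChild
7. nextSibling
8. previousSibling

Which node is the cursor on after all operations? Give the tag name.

After 1 (lastChild): span
After 2 (previousSibling): a
After 3 (lastChild): html
After 4 (parentNode): a
After 5 (parentNode): label
After 6 (firstChild): a
After 7 (nextSibling): span
After 8 (previousSibling): a

Answer: a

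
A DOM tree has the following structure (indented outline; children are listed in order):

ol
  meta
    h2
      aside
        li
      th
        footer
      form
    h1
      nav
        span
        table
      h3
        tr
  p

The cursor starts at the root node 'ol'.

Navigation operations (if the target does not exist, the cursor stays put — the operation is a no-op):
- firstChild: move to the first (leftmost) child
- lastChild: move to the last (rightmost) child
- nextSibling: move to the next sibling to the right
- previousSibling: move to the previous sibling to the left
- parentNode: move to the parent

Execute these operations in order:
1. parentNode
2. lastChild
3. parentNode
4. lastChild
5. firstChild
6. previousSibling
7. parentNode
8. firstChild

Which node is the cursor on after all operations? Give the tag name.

Answer: meta

Derivation:
After 1 (parentNode): ol (no-op, stayed)
After 2 (lastChild): p
After 3 (parentNode): ol
After 4 (lastChild): p
After 5 (firstChild): p (no-op, stayed)
After 6 (previousSibling): meta
After 7 (parentNode): ol
After 8 (firstChild): meta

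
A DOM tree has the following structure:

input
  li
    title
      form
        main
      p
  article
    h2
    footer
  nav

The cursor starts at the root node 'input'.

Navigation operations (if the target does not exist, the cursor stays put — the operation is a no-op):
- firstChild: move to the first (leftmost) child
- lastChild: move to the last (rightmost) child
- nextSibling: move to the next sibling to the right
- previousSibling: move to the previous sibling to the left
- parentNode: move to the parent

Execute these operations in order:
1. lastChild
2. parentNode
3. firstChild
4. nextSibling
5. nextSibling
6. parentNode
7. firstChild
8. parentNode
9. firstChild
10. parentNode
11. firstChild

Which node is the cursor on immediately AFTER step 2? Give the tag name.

Answer: input

Derivation:
After 1 (lastChild): nav
After 2 (parentNode): input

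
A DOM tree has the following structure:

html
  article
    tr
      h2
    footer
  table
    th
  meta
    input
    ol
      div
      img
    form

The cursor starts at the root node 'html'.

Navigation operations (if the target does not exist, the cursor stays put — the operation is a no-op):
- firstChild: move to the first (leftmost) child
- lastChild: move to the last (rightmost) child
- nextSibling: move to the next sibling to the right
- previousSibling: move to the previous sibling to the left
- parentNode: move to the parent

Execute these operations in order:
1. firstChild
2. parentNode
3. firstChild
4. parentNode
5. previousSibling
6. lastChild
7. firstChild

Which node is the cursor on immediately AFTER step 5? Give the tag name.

After 1 (firstChild): article
After 2 (parentNode): html
After 3 (firstChild): article
After 4 (parentNode): html
After 5 (previousSibling): html (no-op, stayed)

Answer: html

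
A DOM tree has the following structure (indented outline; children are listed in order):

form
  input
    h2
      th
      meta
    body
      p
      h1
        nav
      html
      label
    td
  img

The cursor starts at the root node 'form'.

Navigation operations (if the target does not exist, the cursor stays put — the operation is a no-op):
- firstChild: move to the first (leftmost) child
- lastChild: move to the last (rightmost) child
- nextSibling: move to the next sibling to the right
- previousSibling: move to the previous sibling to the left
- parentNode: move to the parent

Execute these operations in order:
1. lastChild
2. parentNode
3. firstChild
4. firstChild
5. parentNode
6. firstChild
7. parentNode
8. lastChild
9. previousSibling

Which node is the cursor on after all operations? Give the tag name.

Answer: body

Derivation:
After 1 (lastChild): img
After 2 (parentNode): form
After 3 (firstChild): input
After 4 (firstChild): h2
After 5 (parentNode): input
After 6 (firstChild): h2
After 7 (parentNode): input
After 8 (lastChild): td
After 9 (previousSibling): body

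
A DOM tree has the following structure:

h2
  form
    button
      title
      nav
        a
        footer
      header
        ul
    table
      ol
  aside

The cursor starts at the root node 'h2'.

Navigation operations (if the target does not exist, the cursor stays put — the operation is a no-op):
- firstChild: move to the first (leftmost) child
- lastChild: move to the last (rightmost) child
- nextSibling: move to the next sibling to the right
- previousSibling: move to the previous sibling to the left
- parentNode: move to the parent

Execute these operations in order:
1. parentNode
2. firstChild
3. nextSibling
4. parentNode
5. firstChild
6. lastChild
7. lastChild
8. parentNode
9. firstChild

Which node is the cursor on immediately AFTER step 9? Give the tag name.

After 1 (parentNode): h2 (no-op, stayed)
After 2 (firstChild): form
After 3 (nextSibling): aside
After 4 (parentNode): h2
After 5 (firstChild): form
After 6 (lastChild): table
After 7 (lastChild): ol
After 8 (parentNode): table
After 9 (firstChild): ol

Answer: ol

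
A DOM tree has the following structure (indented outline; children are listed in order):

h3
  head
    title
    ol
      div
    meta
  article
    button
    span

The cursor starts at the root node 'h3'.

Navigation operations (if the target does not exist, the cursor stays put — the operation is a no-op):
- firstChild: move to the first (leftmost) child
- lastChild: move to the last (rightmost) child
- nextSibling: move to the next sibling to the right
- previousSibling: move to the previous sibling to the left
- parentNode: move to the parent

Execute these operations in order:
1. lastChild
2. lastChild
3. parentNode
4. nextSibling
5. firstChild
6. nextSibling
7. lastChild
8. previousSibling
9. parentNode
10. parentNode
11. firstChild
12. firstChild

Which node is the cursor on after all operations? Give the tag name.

Answer: title

Derivation:
After 1 (lastChild): article
After 2 (lastChild): span
After 3 (parentNode): article
After 4 (nextSibling): article (no-op, stayed)
After 5 (firstChild): button
After 6 (nextSibling): span
After 7 (lastChild): span (no-op, stayed)
After 8 (previousSibling): button
After 9 (parentNode): article
After 10 (parentNode): h3
After 11 (firstChild): head
After 12 (firstChild): title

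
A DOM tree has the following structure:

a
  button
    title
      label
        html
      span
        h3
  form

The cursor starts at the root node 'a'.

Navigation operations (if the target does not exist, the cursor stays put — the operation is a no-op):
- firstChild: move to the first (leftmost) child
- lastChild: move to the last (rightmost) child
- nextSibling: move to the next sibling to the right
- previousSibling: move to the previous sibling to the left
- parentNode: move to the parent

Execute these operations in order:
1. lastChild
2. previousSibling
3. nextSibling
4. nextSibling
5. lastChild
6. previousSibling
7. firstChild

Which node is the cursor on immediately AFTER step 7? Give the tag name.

Answer: title

Derivation:
After 1 (lastChild): form
After 2 (previousSibling): button
After 3 (nextSibling): form
After 4 (nextSibling): form (no-op, stayed)
After 5 (lastChild): form (no-op, stayed)
After 6 (previousSibling): button
After 7 (firstChild): title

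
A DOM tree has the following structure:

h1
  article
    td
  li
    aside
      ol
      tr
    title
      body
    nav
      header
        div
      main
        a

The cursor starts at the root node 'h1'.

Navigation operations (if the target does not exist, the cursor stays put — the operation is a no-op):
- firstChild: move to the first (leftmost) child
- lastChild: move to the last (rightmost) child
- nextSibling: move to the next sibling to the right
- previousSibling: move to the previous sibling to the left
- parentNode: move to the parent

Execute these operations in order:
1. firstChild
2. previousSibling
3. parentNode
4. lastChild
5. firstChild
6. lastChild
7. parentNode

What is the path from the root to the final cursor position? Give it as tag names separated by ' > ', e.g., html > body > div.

Answer: h1 > li > aside

Derivation:
After 1 (firstChild): article
After 2 (previousSibling): article (no-op, stayed)
After 3 (parentNode): h1
After 4 (lastChild): li
After 5 (firstChild): aside
After 6 (lastChild): tr
After 7 (parentNode): aside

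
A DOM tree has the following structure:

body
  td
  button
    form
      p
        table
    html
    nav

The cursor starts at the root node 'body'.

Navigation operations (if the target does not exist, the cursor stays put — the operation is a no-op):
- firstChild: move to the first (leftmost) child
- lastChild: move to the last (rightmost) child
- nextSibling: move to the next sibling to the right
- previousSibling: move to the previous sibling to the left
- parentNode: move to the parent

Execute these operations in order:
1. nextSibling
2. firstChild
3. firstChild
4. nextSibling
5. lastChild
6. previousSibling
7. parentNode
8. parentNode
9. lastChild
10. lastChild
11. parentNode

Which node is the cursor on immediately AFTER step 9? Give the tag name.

After 1 (nextSibling): body (no-op, stayed)
After 2 (firstChild): td
After 3 (firstChild): td (no-op, stayed)
After 4 (nextSibling): button
After 5 (lastChild): nav
After 6 (previousSibling): html
After 7 (parentNode): button
After 8 (parentNode): body
After 9 (lastChild): button

Answer: button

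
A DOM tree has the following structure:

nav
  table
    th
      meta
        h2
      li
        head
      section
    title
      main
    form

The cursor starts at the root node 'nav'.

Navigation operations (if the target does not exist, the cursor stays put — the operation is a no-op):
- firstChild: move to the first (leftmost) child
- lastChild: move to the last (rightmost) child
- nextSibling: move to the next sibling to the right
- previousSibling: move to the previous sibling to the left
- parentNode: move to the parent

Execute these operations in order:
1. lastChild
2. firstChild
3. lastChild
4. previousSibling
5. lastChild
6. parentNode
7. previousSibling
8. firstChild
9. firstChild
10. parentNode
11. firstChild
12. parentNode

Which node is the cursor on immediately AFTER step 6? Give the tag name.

After 1 (lastChild): table
After 2 (firstChild): th
After 3 (lastChild): section
After 4 (previousSibling): li
After 5 (lastChild): head
After 6 (parentNode): li

Answer: li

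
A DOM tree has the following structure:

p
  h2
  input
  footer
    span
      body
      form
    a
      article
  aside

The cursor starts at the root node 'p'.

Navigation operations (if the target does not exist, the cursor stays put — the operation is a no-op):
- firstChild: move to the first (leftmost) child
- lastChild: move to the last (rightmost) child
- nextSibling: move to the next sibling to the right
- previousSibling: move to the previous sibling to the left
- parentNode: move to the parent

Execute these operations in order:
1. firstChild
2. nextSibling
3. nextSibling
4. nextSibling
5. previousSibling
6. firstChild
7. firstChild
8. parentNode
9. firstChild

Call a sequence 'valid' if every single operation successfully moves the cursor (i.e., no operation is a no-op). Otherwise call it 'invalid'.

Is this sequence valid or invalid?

After 1 (firstChild): h2
After 2 (nextSibling): input
After 3 (nextSibling): footer
After 4 (nextSibling): aside
After 5 (previousSibling): footer
After 6 (firstChild): span
After 7 (firstChild): body
After 8 (parentNode): span
After 9 (firstChild): body

Answer: valid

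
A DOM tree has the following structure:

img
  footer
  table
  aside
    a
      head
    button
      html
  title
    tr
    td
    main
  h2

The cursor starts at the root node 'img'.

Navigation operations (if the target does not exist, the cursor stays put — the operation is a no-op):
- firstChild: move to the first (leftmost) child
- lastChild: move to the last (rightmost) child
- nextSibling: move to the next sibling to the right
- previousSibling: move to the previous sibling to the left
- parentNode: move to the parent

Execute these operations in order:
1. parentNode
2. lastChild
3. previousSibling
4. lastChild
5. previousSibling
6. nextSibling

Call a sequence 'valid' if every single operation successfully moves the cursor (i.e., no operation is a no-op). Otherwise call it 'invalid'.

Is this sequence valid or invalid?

After 1 (parentNode): img (no-op, stayed)
After 2 (lastChild): h2
After 3 (previousSibling): title
After 4 (lastChild): main
After 5 (previousSibling): td
After 6 (nextSibling): main

Answer: invalid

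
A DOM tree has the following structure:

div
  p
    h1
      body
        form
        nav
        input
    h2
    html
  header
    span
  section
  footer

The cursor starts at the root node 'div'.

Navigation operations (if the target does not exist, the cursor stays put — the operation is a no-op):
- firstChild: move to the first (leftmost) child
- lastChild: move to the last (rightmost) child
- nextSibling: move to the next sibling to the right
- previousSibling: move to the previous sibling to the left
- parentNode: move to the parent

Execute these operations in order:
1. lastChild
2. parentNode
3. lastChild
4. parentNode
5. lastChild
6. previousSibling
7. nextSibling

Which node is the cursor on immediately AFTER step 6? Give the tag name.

After 1 (lastChild): footer
After 2 (parentNode): div
After 3 (lastChild): footer
After 4 (parentNode): div
After 5 (lastChild): footer
After 6 (previousSibling): section

Answer: section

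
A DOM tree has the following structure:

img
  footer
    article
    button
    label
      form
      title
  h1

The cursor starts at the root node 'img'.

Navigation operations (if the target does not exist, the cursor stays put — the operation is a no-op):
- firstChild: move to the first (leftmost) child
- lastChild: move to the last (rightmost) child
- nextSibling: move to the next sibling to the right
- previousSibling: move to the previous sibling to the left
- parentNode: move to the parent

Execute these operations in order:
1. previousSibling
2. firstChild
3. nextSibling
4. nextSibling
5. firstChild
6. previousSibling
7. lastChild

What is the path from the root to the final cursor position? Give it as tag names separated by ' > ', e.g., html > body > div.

Answer: img > footer > label

Derivation:
After 1 (previousSibling): img (no-op, stayed)
After 2 (firstChild): footer
After 3 (nextSibling): h1
After 4 (nextSibling): h1 (no-op, stayed)
After 5 (firstChild): h1 (no-op, stayed)
After 6 (previousSibling): footer
After 7 (lastChild): label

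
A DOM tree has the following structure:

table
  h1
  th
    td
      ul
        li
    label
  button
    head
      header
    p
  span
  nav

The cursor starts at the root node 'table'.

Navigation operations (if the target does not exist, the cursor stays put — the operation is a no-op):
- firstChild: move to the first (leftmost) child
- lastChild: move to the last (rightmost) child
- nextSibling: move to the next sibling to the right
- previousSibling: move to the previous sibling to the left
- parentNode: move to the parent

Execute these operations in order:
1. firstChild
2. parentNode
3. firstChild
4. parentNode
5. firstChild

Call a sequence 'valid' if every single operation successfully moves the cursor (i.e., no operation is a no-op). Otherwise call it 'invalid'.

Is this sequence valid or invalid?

After 1 (firstChild): h1
After 2 (parentNode): table
After 3 (firstChild): h1
After 4 (parentNode): table
After 5 (firstChild): h1

Answer: valid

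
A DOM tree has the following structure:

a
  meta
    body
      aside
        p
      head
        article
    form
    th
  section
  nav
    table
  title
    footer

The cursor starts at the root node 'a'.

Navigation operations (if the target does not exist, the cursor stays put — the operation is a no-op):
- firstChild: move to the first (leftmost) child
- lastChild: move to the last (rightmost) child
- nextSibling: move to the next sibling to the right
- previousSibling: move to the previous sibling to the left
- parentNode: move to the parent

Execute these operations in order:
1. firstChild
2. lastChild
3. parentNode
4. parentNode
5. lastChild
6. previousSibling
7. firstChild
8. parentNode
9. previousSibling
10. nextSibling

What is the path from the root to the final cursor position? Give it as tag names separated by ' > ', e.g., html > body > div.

After 1 (firstChild): meta
After 2 (lastChild): th
After 3 (parentNode): meta
After 4 (parentNode): a
After 5 (lastChild): title
After 6 (previousSibling): nav
After 7 (firstChild): table
After 8 (parentNode): nav
After 9 (previousSibling): section
After 10 (nextSibling): nav

Answer: a > nav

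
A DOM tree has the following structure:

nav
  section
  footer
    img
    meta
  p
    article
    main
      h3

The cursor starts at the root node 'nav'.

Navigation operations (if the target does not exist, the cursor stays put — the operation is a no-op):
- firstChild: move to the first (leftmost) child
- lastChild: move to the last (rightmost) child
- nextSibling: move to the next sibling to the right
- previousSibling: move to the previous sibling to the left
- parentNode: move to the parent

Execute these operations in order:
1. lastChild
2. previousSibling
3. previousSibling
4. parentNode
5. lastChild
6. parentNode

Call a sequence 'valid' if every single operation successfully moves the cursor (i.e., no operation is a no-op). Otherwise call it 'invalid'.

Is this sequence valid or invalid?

Answer: valid

Derivation:
After 1 (lastChild): p
After 2 (previousSibling): footer
After 3 (previousSibling): section
After 4 (parentNode): nav
After 5 (lastChild): p
After 6 (parentNode): nav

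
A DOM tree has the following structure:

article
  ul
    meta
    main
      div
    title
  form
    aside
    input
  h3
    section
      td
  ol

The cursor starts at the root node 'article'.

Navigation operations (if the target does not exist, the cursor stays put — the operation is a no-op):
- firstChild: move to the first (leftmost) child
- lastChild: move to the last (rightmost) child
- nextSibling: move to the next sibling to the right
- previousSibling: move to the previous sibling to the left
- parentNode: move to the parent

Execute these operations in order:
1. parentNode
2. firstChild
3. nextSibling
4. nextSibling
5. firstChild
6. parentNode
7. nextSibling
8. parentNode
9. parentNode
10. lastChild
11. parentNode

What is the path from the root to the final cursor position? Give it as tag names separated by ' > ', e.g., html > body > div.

After 1 (parentNode): article (no-op, stayed)
After 2 (firstChild): ul
After 3 (nextSibling): form
After 4 (nextSibling): h3
After 5 (firstChild): section
After 6 (parentNode): h3
After 7 (nextSibling): ol
After 8 (parentNode): article
After 9 (parentNode): article (no-op, stayed)
After 10 (lastChild): ol
After 11 (parentNode): article

Answer: article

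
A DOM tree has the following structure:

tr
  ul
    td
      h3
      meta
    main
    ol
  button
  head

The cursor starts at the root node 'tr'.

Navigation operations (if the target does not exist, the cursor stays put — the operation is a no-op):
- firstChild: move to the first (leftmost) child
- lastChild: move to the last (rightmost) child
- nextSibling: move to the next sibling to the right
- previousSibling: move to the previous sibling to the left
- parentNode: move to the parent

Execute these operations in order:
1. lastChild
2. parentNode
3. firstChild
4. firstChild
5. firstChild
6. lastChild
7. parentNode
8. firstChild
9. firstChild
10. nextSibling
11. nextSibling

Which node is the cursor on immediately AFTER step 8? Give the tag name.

After 1 (lastChild): head
After 2 (parentNode): tr
After 3 (firstChild): ul
After 4 (firstChild): td
After 5 (firstChild): h3
After 6 (lastChild): h3 (no-op, stayed)
After 7 (parentNode): td
After 8 (firstChild): h3

Answer: h3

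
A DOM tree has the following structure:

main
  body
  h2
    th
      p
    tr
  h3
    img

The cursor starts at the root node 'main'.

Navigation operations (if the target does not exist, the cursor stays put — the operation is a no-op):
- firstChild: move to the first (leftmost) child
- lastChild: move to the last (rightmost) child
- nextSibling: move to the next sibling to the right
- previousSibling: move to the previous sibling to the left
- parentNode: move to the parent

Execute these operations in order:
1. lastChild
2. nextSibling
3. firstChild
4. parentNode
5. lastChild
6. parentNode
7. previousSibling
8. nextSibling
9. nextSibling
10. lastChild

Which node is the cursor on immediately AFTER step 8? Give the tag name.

After 1 (lastChild): h3
After 2 (nextSibling): h3 (no-op, stayed)
After 3 (firstChild): img
After 4 (parentNode): h3
After 5 (lastChild): img
After 6 (parentNode): h3
After 7 (previousSibling): h2
After 8 (nextSibling): h3

Answer: h3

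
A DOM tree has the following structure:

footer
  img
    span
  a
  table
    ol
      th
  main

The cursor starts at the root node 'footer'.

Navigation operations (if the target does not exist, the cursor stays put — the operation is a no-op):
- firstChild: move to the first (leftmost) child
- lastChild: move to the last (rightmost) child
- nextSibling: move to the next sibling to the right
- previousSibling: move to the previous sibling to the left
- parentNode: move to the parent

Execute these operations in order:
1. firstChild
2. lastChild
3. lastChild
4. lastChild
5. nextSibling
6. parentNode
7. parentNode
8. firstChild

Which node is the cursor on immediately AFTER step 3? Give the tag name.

Answer: span

Derivation:
After 1 (firstChild): img
After 2 (lastChild): span
After 3 (lastChild): span (no-op, stayed)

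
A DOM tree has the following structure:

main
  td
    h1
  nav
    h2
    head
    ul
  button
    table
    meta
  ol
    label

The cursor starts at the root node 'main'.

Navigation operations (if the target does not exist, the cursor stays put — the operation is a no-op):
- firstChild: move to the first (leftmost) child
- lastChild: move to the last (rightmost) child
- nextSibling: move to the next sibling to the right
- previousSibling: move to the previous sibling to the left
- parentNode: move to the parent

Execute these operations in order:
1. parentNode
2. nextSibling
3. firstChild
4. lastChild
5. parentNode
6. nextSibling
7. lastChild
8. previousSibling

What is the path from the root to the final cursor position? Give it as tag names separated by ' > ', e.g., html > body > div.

Answer: main > nav > head

Derivation:
After 1 (parentNode): main (no-op, stayed)
After 2 (nextSibling): main (no-op, stayed)
After 3 (firstChild): td
After 4 (lastChild): h1
After 5 (parentNode): td
After 6 (nextSibling): nav
After 7 (lastChild): ul
After 8 (previousSibling): head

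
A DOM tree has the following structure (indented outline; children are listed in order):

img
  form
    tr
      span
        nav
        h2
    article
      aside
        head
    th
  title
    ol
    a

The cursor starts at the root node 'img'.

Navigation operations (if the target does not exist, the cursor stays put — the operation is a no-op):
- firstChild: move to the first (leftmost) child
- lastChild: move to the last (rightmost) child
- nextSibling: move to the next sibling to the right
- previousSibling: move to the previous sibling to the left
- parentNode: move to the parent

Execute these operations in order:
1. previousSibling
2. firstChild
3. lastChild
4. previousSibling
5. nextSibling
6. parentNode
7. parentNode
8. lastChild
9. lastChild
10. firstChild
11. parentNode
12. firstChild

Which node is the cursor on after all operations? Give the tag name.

Answer: ol

Derivation:
After 1 (previousSibling): img (no-op, stayed)
After 2 (firstChild): form
After 3 (lastChild): th
After 4 (previousSibling): article
After 5 (nextSibling): th
After 6 (parentNode): form
After 7 (parentNode): img
After 8 (lastChild): title
After 9 (lastChild): a
After 10 (firstChild): a (no-op, stayed)
After 11 (parentNode): title
After 12 (firstChild): ol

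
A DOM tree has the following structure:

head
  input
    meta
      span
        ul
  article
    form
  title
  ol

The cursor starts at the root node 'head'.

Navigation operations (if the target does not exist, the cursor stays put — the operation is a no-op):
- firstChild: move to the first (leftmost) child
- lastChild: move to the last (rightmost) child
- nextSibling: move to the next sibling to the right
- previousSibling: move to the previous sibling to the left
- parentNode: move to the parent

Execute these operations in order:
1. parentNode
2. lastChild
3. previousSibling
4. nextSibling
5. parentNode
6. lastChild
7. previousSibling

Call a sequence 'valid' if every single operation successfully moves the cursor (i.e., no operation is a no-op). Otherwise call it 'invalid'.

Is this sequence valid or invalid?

After 1 (parentNode): head (no-op, stayed)
After 2 (lastChild): ol
After 3 (previousSibling): title
After 4 (nextSibling): ol
After 5 (parentNode): head
After 6 (lastChild): ol
After 7 (previousSibling): title

Answer: invalid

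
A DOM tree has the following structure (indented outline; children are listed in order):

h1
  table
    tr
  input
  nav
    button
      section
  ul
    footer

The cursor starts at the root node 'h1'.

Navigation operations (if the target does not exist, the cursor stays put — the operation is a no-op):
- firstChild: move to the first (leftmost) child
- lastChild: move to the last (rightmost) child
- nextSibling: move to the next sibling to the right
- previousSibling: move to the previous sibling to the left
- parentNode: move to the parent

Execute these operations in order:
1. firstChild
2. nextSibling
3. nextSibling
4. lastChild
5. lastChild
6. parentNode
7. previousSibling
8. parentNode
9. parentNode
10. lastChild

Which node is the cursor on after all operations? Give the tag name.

Answer: ul

Derivation:
After 1 (firstChild): table
After 2 (nextSibling): input
After 3 (nextSibling): nav
After 4 (lastChild): button
After 5 (lastChild): section
After 6 (parentNode): button
After 7 (previousSibling): button (no-op, stayed)
After 8 (parentNode): nav
After 9 (parentNode): h1
After 10 (lastChild): ul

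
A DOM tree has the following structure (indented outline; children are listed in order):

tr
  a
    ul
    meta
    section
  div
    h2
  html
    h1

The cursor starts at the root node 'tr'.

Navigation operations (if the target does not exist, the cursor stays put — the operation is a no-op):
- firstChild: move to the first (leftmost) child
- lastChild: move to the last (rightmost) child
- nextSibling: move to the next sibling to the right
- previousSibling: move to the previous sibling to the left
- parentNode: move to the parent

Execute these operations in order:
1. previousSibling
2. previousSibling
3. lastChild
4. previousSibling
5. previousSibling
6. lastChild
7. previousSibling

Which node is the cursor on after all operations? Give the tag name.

After 1 (previousSibling): tr (no-op, stayed)
After 2 (previousSibling): tr (no-op, stayed)
After 3 (lastChild): html
After 4 (previousSibling): div
After 5 (previousSibling): a
After 6 (lastChild): section
After 7 (previousSibling): meta

Answer: meta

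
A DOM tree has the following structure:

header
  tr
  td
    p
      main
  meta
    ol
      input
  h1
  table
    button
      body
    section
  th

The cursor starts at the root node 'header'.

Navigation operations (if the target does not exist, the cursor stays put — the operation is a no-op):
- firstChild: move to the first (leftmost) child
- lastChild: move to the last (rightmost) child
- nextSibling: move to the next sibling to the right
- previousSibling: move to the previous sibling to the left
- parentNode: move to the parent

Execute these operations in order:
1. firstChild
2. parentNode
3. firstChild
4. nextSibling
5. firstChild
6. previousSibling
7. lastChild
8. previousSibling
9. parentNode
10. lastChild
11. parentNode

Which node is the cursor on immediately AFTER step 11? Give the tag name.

Answer: p

Derivation:
After 1 (firstChild): tr
After 2 (parentNode): header
After 3 (firstChild): tr
After 4 (nextSibling): td
After 5 (firstChild): p
After 6 (previousSibling): p (no-op, stayed)
After 7 (lastChild): main
After 8 (previousSibling): main (no-op, stayed)
After 9 (parentNode): p
After 10 (lastChild): main
After 11 (parentNode): p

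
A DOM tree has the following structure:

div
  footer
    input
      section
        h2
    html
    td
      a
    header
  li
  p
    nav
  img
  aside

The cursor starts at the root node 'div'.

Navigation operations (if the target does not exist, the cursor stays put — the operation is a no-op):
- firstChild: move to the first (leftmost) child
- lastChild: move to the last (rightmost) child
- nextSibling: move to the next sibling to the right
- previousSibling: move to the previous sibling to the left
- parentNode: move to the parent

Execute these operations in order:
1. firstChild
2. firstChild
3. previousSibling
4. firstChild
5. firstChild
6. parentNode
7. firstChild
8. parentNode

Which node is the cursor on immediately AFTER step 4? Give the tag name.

After 1 (firstChild): footer
After 2 (firstChild): input
After 3 (previousSibling): input (no-op, stayed)
After 4 (firstChild): section

Answer: section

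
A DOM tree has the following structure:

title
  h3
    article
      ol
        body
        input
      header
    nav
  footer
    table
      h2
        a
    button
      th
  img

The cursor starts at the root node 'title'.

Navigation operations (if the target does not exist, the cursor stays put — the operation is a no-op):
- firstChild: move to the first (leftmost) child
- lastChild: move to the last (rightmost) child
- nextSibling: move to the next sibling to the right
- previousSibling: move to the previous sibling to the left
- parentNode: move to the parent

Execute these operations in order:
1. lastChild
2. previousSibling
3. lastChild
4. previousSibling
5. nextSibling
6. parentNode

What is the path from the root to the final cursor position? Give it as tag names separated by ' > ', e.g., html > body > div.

After 1 (lastChild): img
After 2 (previousSibling): footer
After 3 (lastChild): button
After 4 (previousSibling): table
After 5 (nextSibling): button
After 6 (parentNode): footer

Answer: title > footer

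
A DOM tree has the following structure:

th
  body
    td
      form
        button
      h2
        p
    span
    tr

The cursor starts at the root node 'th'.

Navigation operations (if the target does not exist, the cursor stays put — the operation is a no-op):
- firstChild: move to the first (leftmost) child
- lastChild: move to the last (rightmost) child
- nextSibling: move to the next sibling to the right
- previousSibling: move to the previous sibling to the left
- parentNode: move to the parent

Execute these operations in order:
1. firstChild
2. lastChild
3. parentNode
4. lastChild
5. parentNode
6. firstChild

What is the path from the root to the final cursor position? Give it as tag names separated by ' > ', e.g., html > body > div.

Answer: th > body > td

Derivation:
After 1 (firstChild): body
After 2 (lastChild): tr
After 3 (parentNode): body
After 4 (lastChild): tr
After 5 (parentNode): body
After 6 (firstChild): td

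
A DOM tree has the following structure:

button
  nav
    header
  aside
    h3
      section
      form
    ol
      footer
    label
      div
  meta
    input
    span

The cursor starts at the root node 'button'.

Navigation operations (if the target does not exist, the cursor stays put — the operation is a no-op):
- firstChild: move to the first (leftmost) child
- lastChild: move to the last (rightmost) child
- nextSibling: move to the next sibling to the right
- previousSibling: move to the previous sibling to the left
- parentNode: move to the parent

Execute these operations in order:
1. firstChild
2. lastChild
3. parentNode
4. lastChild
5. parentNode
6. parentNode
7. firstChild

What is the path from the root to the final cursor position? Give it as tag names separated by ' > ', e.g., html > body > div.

After 1 (firstChild): nav
After 2 (lastChild): header
After 3 (parentNode): nav
After 4 (lastChild): header
After 5 (parentNode): nav
After 6 (parentNode): button
After 7 (firstChild): nav

Answer: button > nav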